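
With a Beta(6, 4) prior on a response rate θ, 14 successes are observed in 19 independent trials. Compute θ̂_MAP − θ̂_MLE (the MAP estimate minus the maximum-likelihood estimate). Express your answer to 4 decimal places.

Posterior is Beta(20, 9); MAP = (20−1)/(29−2) = 19/27 ≈ 0.70370.
MLE ignores the prior: θ̂_MLE = k/n = 14/19 ≈ 0.73684.
Difference = 19/27 − 14/19 = -17/513 ≈ -0.0331.

MAP − MLE = -0.0331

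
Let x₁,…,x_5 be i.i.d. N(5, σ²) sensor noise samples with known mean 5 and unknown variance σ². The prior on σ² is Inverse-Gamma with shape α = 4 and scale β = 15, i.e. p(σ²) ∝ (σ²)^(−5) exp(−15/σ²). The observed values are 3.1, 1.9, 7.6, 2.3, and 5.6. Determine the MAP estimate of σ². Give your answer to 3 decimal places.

σ̂²_MAP = 3.842

Sum of squared deviations about the known mean: SS = (3.1−5)² + (1.9−5)² + (7.6−5)² + (2.3−5)² + (5.6−5)² = 27.63.
The Normal likelihood contributes (σ²)^(−n/2) exp(−SS/(2σ²)), so the posterior is Inverse-Gamma(α + n/2, β + SS/2) = Inverse-Gamma(6.5, 28.815).
The mode of Inverse-Gamma(a, b) is b/(a+1) = 28.815/7.5 ≈ 3.842.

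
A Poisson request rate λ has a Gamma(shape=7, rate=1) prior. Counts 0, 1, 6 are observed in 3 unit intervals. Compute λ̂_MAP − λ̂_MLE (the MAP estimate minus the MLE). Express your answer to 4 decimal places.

MAP − MLE = 0.9167

Σxᵢ = 7. Posterior is Gamma(14, 4); MAP = (14−1)/4 = 13/4 ≈ 3.25000.
MLE = x̄ = 7/3 ≈ 2.33333.
Difference = 13/4 − 7/3 = 11/12 ≈ 0.9167.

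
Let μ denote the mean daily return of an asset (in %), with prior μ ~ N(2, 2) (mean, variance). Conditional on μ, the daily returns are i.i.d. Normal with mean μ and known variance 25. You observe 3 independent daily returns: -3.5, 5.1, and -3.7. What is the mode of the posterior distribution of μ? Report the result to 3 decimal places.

μ̂_MAP = 1.477

n = 3; x̄ = ((-3.5) + 5.1 + (-3.7))/3 = -2.1/3 = -0.7.
For a Normal prior and Normal likelihood with known variance, the posterior is Normal; its mode equals its mean, the precision-weighted average.
Prior precision 1/σ₀² = 1/2 = 0.5; data precision n/σ² = 3/25 = 0.12.
μ̂ = (0.5·2 + 0.12·(-0.7)) / (0.5 + 0.12) = 0.916/0.62 = 229/155 ≈ 1.477.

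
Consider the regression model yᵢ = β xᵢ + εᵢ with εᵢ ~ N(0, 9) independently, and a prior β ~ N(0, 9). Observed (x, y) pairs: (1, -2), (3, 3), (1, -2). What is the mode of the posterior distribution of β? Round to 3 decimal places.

log p(β | y) = −Σ(yᵢ − βxᵢ)²/(2·9) − β²/(2·9) + const.
Setting the derivative to zero: Σxᵢ(yᵢ − βxᵢ)/9 − β/9 = 0, so β = Σxᵢyᵢ / (Σxᵢ² + σ²/τ²).
Σxᵢyᵢ = 1·(-2) + 3·3 + 1·(-2) = 5; Σxᵢ² = 11; σ²/τ² = 1.
β̂_MAP = 5 / (11 + 1) = 5/12 ≈ 0.417.

β̂_MAP = 0.417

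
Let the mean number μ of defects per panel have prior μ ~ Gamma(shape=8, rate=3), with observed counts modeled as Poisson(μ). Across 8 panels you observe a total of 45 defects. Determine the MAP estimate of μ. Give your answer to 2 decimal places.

Σxᵢ = 45, n = 8.
Posterior ∝ μ^7e^(−3μ) · μ^45e^(−8μ) = μ^52e^(−11μ), i.e. Gamma(shape=53, rate=11).
The mode of a Gamma(a, b) with a ≥ 1 (shape–rate) is (a−1)/b = 52/11 ≈ 4.73.

μ̂_MAP = 4.73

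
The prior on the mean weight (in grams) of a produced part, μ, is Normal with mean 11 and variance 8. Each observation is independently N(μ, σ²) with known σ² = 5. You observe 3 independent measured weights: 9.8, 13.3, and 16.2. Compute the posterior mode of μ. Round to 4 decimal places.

n = 3; x̄ = (9.8 + 13.3 + 16.2)/3 = 39.3/3 = 13.1.
For a Normal prior and Normal likelihood with known variance, the posterior is Normal; its mode equals its mean, the precision-weighted average.
Prior precision 1/σ₀² = 1/8 = 0.125; data precision n/σ² = 3/5 = 0.6.
μ̂ = (0.125·11 + 0.6·13.1) / (0.125 + 0.6) = 9.235/0.725 = 1847/145 ≈ 12.7379.

μ̂_MAP = 12.7379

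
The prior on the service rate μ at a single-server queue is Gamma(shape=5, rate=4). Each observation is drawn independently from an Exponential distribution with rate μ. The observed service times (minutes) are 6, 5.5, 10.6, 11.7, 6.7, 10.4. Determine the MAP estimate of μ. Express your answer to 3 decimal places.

The Exponential(rate=μ) likelihood is ∝ μ^n e^(−μΣtᵢ). Here n = 6 and Σtᵢ = 6 + 5.5 + 10.6 + 11.7 + 6.7 + 10.4 = 50.9.
Posterior ∝ μ^4e^(−4μ) · μ^6e^(−50.9μ) = μ^10e^(−54.9μ), i.e. Gamma(11, 54.9).
Mode = (a−1)/b = 10/54.9 ≈ 0.182.

μ̂_MAP = 0.182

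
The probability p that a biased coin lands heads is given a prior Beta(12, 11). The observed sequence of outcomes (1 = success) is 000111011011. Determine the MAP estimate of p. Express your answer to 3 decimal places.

Prior: Beta(12, 11).
Data: 7 successes in 12 trials (from the sequence). The binomial likelihood contributes p^7(1−p)^5, so the posterior is Beta(12+7, 11+5) = Beta(19, 16).
For Beta(a, b) with a, b > 1 the mode is (a−1)/(a+b−2) = 18/33 ≈ 0.545.

p̂_MAP = 0.545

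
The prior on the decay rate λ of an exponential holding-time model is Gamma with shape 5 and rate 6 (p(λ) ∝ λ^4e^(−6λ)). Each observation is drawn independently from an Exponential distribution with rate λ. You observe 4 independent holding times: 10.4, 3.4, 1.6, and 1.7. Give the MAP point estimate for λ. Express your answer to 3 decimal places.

The Exponential(rate=λ) likelihood is ∝ λ^n e^(−λΣtᵢ). Here n = 4 and Σtᵢ = 10.4 + 3.4 + 1.6 + 1.7 = 17.1.
Posterior ∝ λ^4e^(−6λ) · λ^4e^(−17.1λ) = λ^8e^(−23.1λ), i.e. Gamma(9, 23.1).
Mode = (a−1)/b = 8/23.1 ≈ 0.346.

λ̂_MAP = 0.346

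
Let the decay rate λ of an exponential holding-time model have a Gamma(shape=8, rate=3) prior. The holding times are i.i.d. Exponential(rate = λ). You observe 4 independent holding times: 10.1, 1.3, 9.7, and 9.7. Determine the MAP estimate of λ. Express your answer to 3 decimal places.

The Exponential(rate=λ) likelihood is ∝ λ^n e^(−λΣtᵢ). Here n = 4 and Σtᵢ = 10.1 + 1.3 + 9.7 + 9.7 = 30.8.
Posterior ∝ λ^7e^(−3λ) · λ^4e^(−30.8λ) = λ^11e^(−33.8λ), i.e. Gamma(12, 33.8).
Mode = (a−1)/b = 11/33.8 ≈ 0.325.

λ̂_MAP = 0.325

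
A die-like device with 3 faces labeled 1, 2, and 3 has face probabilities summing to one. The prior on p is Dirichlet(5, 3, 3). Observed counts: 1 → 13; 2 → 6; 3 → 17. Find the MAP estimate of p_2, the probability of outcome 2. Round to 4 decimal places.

MAP estimate: 0.1818

The posterior is Dirichlet(αᵢ + nᵢ) = Dirichlet(18, 9, 20).
For a Dirichlet(a₁,…,a_K) with all aᵢ > 1, the mode has j-th component (aⱼ − 1)/(Σaᵢ − K).
Here Σaᵢ = 47 and K = 3, so p_2 = (9 − 1)/(47 − 3) = 8/44 ≈ 0.1818.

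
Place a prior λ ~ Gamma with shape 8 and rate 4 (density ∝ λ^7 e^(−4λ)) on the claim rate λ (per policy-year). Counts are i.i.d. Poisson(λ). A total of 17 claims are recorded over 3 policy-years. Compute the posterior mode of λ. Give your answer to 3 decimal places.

Σxᵢ = 17, n = 3.
Posterior ∝ λ^7e^(−4λ) · λ^17e^(−3λ) = λ^24e^(−7λ), i.e. Gamma(shape=25, rate=7).
The mode of a Gamma(a, b) with a ≥ 1 (shape–rate) is (a−1)/b = 24/7 ≈ 3.429.

λ̂_MAP = 3.429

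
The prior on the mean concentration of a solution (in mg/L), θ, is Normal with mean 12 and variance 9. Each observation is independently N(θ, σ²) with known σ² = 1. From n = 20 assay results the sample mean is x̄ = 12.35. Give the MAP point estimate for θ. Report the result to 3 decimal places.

n = 20, x̄ = 12.35.
For a Normal prior and Normal likelihood with known variance, the posterior is Normal; its mode equals its mean, the precision-weighted average.
Prior precision 1/σ₀² = 1/9; data precision n/σ² = 20/1 = 20.
θ̂ = ((1/9)·12 + 20·12.35) / (1/9 + 20) = (745/3)/(181/9) = 2235/181 ≈ 12.348.

θ̂_MAP = 12.348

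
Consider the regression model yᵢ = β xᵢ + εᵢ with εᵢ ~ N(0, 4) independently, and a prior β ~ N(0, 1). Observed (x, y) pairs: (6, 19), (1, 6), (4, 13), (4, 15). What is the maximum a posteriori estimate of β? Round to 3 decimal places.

β̂_MAP = 3.178

log p(β | y) = −Σ(yᵢ − βxᵢ)²/(2·4) − β²/(2·1) + const.
Setting the derivative to zero: Σxᵢ(yᵢ − βxᵢ)/4 − β/1 = 0, so β = Σxᵢyᵢ / (Σxᵢ² + σ²/τ²).
Σxᵢyᵢ = 6·19 + 1·6 + 4·13 + 4·15 = 232; Σxᵢ² = 69; σ²/τ² = 4.
β̂_MAP = 232 / (69 + 4) = 232/73 ≈ 3.178.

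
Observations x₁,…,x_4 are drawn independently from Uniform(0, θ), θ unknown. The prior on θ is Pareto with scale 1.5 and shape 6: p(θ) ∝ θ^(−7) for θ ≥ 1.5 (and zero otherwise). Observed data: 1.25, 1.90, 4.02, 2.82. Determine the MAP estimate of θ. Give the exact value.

θ̂_MAP = 4.02

The Uniform(0, θ) likelihood is θ^(−n) for θ ≥ max(xᵢ), zero otherwise. Here max(xᵢ) = 4.02.
Posterior ∝ θ^(−7) · θ^(−4) = θ^(−11) on θ ≥ max(1.5, 4.02) = 4.02.
This density is strictly decreasing in θ, so the posterior mode lies at the lower boundary of the support.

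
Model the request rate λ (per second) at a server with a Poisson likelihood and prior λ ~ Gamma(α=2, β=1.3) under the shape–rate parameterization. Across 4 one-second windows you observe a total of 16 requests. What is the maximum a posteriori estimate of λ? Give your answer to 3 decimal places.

Σxᵢ = 16, n = 4.
Posterior ∝ λe^(−1.3λ) · λ^16e^(−4λ) = λ^17e^(−5.3λ), i.e. Gamma(shape=18, rate=5.3).
The mode of a Gamma(a, b) with a ≥ 1 (shape–rate) is (a−1)/b = 17/5.3 ≈ 3.208.

λ̂_MAP = 3.208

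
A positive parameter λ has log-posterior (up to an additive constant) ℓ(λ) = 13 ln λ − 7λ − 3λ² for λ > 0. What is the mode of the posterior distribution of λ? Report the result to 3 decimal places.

ℓ'(λ) = 13/λ − 7 − 6λ. Setting this to zero and multiplying by λ: 6λ² + 7λ − 13 = 0.
λ = (−7 + √(7² + 4·6·13)) / (2·6) = (−7 + √361) / 12 = (−7 + 19)/12 = 1.
ℓ''(λ) = −13/λ² − 6 < 0, confirming a maximum.

λ̂_MAP = 1.000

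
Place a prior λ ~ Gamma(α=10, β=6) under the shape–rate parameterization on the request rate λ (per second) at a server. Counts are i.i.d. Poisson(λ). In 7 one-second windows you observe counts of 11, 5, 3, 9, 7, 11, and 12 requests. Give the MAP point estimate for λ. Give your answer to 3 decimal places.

λ̂_MAP = 5.154

Σxᵢ = 11+5+3+9+7+11+12 = 58, with n = 7.
Posterior ∝ λ^9e^(−6λ) · λ^58e^(−7λ) = λ^67e^(−13λ), i.e. Gamma(shape=68, rate=13).
The mode of a Gamma(a, b) with a ≥ 1 (shape–rate) is (a−1)/b = 67/13 ≈ 5.154.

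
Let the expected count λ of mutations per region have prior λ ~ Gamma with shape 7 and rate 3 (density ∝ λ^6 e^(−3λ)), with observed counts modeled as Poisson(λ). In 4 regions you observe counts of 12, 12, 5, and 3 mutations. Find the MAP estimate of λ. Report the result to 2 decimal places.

λ̂_MAP = 5.43

Σxᵢ = 12+12+5+3 = 32, with n = 4.
Posterior ∝ λ^6e^(−3λ) · λ^32e^(−4λ) = λ^38e^(−7λ), i.e. Gamma(shape=39, rate=7).
The mode of a Gamma(a, b) with a ≥ 1 (shape–rate) is (a−1)/b = 38/7 ≈ 5.43.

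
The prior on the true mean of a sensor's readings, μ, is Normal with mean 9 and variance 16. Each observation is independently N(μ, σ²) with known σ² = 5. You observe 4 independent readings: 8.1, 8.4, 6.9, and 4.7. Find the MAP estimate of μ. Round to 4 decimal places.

μ̂_MAP = 7.1681

n = 4; x̄ = (8.1 + 8.4 + 6.9 + 4.7)/4 = 28.1/4 = 7.025.
For a Normal prior and Normal likelihood with known variance, the posterior is Normal; its mode equals its mean, the precision-weighted average.
Prior precision 1/σ₀² = 1/16 = 0.0625; data precision n/σ² = 4/5 = 0.8.
μ̂ = (0.0625·9 + 0.8·7.025) / (0.0625 + 0.8) = 6.1825/0.8625 = 2473/345 ≈ 7.1681.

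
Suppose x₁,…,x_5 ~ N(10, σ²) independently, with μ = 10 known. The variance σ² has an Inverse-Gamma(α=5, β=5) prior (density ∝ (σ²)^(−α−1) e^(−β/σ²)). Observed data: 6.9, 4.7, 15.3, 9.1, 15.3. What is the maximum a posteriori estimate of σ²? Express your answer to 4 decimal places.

σ̂²_MAP = 6.1582

Sum of squared deviations about the known mean: SS = (6.9−10)² + (4.7−10)² + (15.3−10)² + (9.1−10)² + (15.3−10)² = 94.69.
The Normal likelihood contributes (σ²)^(−n/2) exp(−SS/(2σ²)), so the posterior is Inverse-Gamma(α + n/2, β + SS/2) = Inverse-Gamma(7.5, 52.345).
The mode of Inverse-Gamma(a, b) is b/(a+1) = 52.345/8.5 ≈ 6.1582.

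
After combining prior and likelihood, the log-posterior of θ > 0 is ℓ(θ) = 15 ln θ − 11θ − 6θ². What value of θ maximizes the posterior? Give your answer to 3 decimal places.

ℓ'(θ) = 15/θ − 11 − 12θ. Setting this to zero and multiplying by θ: 12θ² + 11θ − 15 = 0.
θ = (−11 + √(11² + 4·12·15)) / (2·12) = (−11 + √841) / 24 = (−11 + 29)/24 = 3/4.
ℓ''(θ) = −15/θ² − 12 < 0, confirming a maximum.

θ̂_MAP = 0.750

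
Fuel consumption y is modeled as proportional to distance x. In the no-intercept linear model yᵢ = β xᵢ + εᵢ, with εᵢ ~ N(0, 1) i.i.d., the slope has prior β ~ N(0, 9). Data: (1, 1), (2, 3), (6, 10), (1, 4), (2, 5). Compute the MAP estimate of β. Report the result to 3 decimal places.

β̂_MAP = 1.757

log p(β | y) = −Σ(yᵢ − βxᵢ)²/(2·1) − β²/(2·9) + const.
Setting the derivative to zero: Σxᵢ(yᵢ − βxᵢ)/1 − β/9 = 0, so β = Σxᵢyᵢ / (Σxᵢ² + σ²/τ²).
Σxᵢyᵢ = 1·1 + 2·3 + 6·10 + 1·4 + 2·5 = 81; Σxᵢ² = 46; σ²/τ² = 1/9.
β̂_MAP = 81 / (46 + 1/9) = 81/(415/9) = 729/415 ≈ 1.757.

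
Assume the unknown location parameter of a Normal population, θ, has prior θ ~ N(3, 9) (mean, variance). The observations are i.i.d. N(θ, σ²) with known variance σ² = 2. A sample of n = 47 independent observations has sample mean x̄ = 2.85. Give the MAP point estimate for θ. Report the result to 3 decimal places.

n = 47, x̄ = 2.85.
For a Normal prior and Normal likelihood with known variance, the posterior is Normal; its mode equals its mean, the precision-weighted average.
Prior precision 1/σ₀² = 1/9; data precision n/σ² = 47/2 = 23.5.
θ̂ = ((1/9)·3 + 23.5·2.85) / (1/9 + 23.5) = (8077/120)/(425/18) = 24231/8500 ≈ 2.851.

θ̂_MAP = 2.851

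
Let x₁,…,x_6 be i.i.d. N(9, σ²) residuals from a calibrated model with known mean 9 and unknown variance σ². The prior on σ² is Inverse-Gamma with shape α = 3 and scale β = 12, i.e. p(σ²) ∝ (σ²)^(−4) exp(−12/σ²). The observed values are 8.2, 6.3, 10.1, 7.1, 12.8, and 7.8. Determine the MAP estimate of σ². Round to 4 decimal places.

Sum of squared deviations about the known mean: SS = (8.2−9)² + (6.3−9)² + (10.1−9)² + (7.1−9)² + (12.8−9)² + (7.8−9)² = 28.63.
The Normal likelihood contributes (σ²)^(−n/2) exp(−SS/(2σ²)), so the posterior is Inverse-Gamma(α + n/2, β + SS/2) = Inverse-Gamma(6, 26.315).
The mode of Inverse-Gamma(a, b) is b/(a+1) = 26.315/7 ≈ 3.7593.

σ̂²_MAP = 3.7593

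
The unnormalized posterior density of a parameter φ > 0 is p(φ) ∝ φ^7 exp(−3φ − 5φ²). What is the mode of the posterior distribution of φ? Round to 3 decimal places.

φ̂_MAP = 0.700

ℓ'(φ) = 7/φ − 3 − 10φ. Setting this to zero and multiplying by φ: 10φ² + 3φ − 7 = 0.
φ = (−3 + √(3² + 4·10·7)) / (2·10) = (−3 + √289) / 20 = (−3 + 17)/20 = 7/10.
ℓ''(φ) = −7/φ² − 10 < 0, confirming a maximum.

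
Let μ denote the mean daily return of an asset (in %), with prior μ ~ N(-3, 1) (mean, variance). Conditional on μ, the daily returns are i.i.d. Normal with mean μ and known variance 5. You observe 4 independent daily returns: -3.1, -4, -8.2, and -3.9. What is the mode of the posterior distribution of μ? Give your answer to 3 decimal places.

n = 4; x̄ = ((-3.1) + (-4) + (-8.2) + (-3.9))/4 = -19.2/4 = -4.8.
For a Normal prior and Normal likelihood with known variance, the posterior is Normal; its mode equals its mean, the precision-weighted average.
Prior precision 1/σ₀² = 1/1 = 1; data precision n/σ² = 4/5 = 0.8.
μ̂ = (1·(-3) + 0.8·(-4.8)) / (1 + 0.8) = (-6.84)/1.8 = -3.800.

μ̂_MAP = -3.800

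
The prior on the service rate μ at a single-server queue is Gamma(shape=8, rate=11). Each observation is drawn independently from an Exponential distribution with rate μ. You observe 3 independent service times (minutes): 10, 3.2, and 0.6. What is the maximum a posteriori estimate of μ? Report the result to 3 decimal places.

μ̂_MAP = 0.403

The Exponential(rate=μ) likelihood is ∝ μ^n e^(−μΣtᵢ). Here n = 3 and Σtᵢ = 10 + 3.2 + 0.6 = 13.8.
Posterior ∝ μ^7e^(−11μ) · μ^3e^(−13.8μ) = μ^10e^(−24.8μ), i.e. Gamma(11, 24.8).
Mode = (a−1)/b = 10/24.8 ≈ 0.403.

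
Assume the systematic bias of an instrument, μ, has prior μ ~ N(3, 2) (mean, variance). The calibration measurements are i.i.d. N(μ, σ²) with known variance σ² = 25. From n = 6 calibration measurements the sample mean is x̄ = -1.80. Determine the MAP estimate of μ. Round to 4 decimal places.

μ̂_MAP = 1.4432

n = 6, x̄ = -1.80.
For a Normal prior and Normal likelihood with known variance, the posterior is Normal; its mode equals its mean, the precision-weighted average.
Prior precision 1/σ₀² = 1/2 = 0.5; data precision n/σ² = 6/25 = 0.24.
μ̂ = (0.5·3 + 0.24·(-1.8)) / (0.5 + 0.24) = 1.068/0.74 = 267/185 ≈ 1.4432.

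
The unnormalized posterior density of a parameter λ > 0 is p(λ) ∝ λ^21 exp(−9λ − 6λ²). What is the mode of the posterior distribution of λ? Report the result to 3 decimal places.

λ̂_MAP = 1.000

ℓ'(λ) = 21/λ − 9 − 12λ. Setting this to zero and multiplying by λ: 12λ² + 9λ − 21 = 0.
λ = (−9 + √(9² + 4·12·21)) / (2·12) = (−9 + √1089) / 24 = (−9 + 33)/24 = 1.
ℓ''(λ) = −21/λ² − 12 < 0, confirming a maximum.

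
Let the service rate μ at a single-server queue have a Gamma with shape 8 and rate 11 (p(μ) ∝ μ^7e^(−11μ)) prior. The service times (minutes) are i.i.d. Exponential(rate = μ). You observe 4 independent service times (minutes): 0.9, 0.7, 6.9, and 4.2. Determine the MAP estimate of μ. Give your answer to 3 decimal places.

μ̂_MAP = 0.464

The Exponential(rate=μ) likelihood is ∝ μ^n e^(−μΣtᵢ). Here n = 4 and Σtᵢ = 0.9 + 0.7 + 6.9 + 4.2 = 12.7.
Posterior ∝ μ^7e^(−11μ) · μ^4e^(−12.7μ) = μ^11e^(−23.7μ), i.e. Gamma(12, 23.7).
Mode = (a−1)/b = 11/23.7 ≈ 0.464.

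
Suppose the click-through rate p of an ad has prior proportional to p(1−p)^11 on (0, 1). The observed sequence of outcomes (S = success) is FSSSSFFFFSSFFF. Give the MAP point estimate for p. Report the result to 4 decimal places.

The prior density ∝ p(1−p)^11 is the kernel of Beta(2, 12).
Data: 6 successes in 14 trials (from the sequence). The binomial likelihood contributes p^6(1−p)^8, so the posterior is Beta(2+6, 12+8) = Beta(8, 20).
For Beta(a, b) with a, b > 1 the mode is (a−1)/(a+b−2) = 7/26 ≈ 0.2692.

p̂_MAP = 0.2692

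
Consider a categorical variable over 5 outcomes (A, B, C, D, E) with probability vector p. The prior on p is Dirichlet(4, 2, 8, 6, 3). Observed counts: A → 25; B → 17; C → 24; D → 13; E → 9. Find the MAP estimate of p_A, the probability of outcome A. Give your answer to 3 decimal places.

The posterior is Dirichlet(αᵢ + nᵢ) = Dirichlet(29, 19, 32, 19, 12).
For a Dirichlet(a₁,…,a_K) with all aᵢ > 1, the mode has j-th component (aⱼ − 1)/(Σaᵢ − K).
Here Σaᵢ = 111 and K = 5, so p_A = (29 − 1)/(111 − 5) = 28/106 ≈ 0.264.

MAP estimate of p_A = 0.264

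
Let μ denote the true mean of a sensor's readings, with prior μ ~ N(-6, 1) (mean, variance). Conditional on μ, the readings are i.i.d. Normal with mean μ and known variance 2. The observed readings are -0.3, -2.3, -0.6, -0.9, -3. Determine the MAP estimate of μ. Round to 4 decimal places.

μ̂_MAP = -2.7286

n = 5; x̄ = ((-0.3) + (-2.3) + (-0.6) + (-0.9) + (-3))/5 = -7.1/5 = -1.42.
For a Normal prior and Normal likelihood with known variance, the posterior is Normal; its mode equals its mean, the precision-weighted average.
Prior precision 1/σ₀² = 1/1 = 1; data precision n/σ² = 5/2 = 2.5.
μ̂ = (1·(-6) + 2.5·(-1.42)) / (1 + 2.5) = (-9.55)/3.5 = -191/70 ≈ -2.7286.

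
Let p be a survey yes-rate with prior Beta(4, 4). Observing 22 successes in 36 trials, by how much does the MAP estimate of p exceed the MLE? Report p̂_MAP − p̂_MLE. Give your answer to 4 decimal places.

MAP − MLE = -0.0159

Posterior is Beta(26, 18); MAP = (26−1)/(44−2) = 25/42 ≈ 0.59524.
MLE ignores the prior: p̂_MLE = k/n = 22/36 ≈ 0.61111.
Difference = 25/42 − 22/36 = -1/63 ≈ -0.0159.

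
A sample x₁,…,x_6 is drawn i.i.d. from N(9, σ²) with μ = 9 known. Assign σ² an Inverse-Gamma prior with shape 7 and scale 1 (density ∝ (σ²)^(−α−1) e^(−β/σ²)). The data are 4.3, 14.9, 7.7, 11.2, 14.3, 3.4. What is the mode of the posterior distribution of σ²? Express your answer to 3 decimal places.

σ̂²_MAP = 5.676

Sum of squared deviations about the known mean: SS = (4.3−9)² + (14.9−9)² + (7.7−9)² + (11.2−9)² + (14.3−9)² + (3.4−9)² = 122.88.
The Normal likelihood contributes (σ²)^(−n/2) exp(−SS/(2σ²)), so the posterior is Inverse-Gamma(α + n/2, β + SS/2) = Inverse-Gamma(10, 62.44).
The mode of Inverse-Gamma(a, b) is b/(a+1) = 62.44/11 ≈ 5.676.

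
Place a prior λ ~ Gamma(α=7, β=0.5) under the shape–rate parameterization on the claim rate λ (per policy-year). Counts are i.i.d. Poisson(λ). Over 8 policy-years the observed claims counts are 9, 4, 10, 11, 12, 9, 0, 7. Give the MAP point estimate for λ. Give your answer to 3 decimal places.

Σxᵢ = 9+4+10+11+12+9+0+7 = 62, with n = 8.
Posterior ∝ λ^6e^(−0.5λ) · λ^62e^(−8λ) = λ^68e^(−8.5λ), i.e. Gamma(shape=69, rate=8.5).
The mode of a Gamma(a, b) with a ≥ 1 (shape–rate) is (a−1)/b = 68/8.5 ≈ 8.000.

λ̂_MAP = 8.000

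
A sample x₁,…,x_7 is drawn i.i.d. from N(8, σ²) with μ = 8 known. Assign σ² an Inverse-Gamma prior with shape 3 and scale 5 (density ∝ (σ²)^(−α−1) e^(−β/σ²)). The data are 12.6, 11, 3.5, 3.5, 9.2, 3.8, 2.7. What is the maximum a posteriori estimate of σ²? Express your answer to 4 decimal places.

σ̂²_MAP = 8.5220

Sum of squared deviations about the known mean: SS = (12.6−8)² + (11−8)² + (3.5−8)² + (3.5−8)² + (9.2−8)² + (3.8−8)² + (2.7−8)² = 117.83.
The Normal likelihood contributes (σ²)^(−n/2) exp(−SS/(2σ²)), so the posterior is Inverse-Gamma(α + n/2, β + SS/2) = Inverse-Gamma(6.5, 63.915).
The mode of Inverse-Gamma(a, b) is b/(a+1) = 63.915/7.5 ≈ 8.5220.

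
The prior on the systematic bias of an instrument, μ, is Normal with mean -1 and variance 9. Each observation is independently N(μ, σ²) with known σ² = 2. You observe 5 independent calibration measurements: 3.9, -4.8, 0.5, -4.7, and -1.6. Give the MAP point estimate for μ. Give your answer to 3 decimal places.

μ̂_MAP = -1.326

n = 5; x̄ = (3.9 + (-4.8) + 0.5 + (-4.7) + (-1.6))/5 = -6.7/5 = -1.34.
For a Normal prior and Normal likelihood with known variance, the posterior is Normal; its mode equals its mean, the precision-weighted average.
Prior precision 1/σ₀² = 1/9; data precision n/σ² = 5/2 = 2.5.
μ̂ = ((1/9)·(-1) + 2.5·(-1.34)) / (1/9 + 2.5) = (-623/180)/(47/18) = -623/470 ≈ -1.326.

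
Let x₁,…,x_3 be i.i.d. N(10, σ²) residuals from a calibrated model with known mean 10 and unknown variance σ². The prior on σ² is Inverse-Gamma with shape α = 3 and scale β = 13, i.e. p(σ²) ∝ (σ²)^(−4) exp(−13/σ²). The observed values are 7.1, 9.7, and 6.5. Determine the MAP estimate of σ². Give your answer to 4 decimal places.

Sum of squared deviations about the known mean: SS = (7.1−10)² + (9.7−10)² + (6.5−10)² = 20.75.
The Normal likelihood contributes (σ²)^(−n/2) exp(−SS/(2σ²)), so the posterior is Inverse-Gamma(α + n/2, β + SS/2) = Inverse-Gamma(4.5, 23.375).
The mode of Inverse-Gamma(a, b) is b/(a+1) = 23.375/5.5 ≈ 4.2500.

σ̂²_MAP = 4.2500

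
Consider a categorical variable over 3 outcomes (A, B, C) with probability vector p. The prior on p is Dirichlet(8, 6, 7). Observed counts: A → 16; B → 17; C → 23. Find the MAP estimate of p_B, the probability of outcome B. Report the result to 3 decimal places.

MAP estimate of p_B = 0.297

The posterior is Dirichlet(αᵢ + nᵢ) = Dirichlet(24, 23, 30).
For a Dirichlet(a₁,…,a_K) with all aᵢ > 1, the mode has j-th component (aⱼ − 1)/(Σaᵢ − K).
Here Σaᵢ = 77 and K = 3, so p_B = (23 − 1)/(77 − 3) = 22/74 ≈ 0.297.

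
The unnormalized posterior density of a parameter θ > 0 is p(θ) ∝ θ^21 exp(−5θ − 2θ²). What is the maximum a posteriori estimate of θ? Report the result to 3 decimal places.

θ̂_MAP = 1.750

ℓ'(θ) = 21/θ − 5 − 4θ. Setting this to zero and multiplying by θ: 4θ² + 5θ − 21 = 0.
θ = (−5 + √(5² + 4·4·21)) / (2·4) = (−5 + √361) / 8 = (−5 + 19)/8 = 7/4.
ℓ''(θ) = −21/θ² − 4 < 0, confirming a maximum.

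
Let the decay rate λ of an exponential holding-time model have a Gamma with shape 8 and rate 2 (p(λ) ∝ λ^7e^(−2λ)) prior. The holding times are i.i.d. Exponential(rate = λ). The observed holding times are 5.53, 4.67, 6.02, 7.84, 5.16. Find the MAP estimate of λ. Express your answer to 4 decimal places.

λ̂_MAP = 0.3844

The Exponential(rate=λ) likelihood is ∝ λ^n e^(−λΣtᵢ). Here n = 5 and Σtᵢ = 5.53 + 4.67 + 6.02 + 7.84 + 5.16 = 29.22.
Posterior ∝ λ^7e^(−2λ) · λ^5e^(−29.22λ) = λ^12e^(−31.22λ), i.e. Gamma(13, 31.22).
Mode = (a−1)/b = 12/31.22 ≈ 0.3844.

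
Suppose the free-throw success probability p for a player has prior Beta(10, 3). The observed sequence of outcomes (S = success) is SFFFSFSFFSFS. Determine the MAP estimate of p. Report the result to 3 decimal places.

Prior: Beta(10, 3).
Data: 5 successes in 12 trials (from the sequence). The binomial likelihood contributes p^5(1−p)^7, so the posterior is Beta(10+5, 3+7) = Beta(15, 10).
For Beta(a, b) with a, b > 1 the mode is (a−1)/(a+b−2) = 14/23 ≈ 0.609.

p̂_MAP = 0.609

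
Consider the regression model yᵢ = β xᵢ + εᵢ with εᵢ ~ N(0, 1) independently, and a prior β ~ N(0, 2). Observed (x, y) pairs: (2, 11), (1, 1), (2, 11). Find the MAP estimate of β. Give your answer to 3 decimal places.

log p(β | y) = −Σ(yᵢ − βxᵢ)²/(2·1) − β²/(2·2) + const.
Setting the derivative to zero: Σxᵢ(yᵢ − βxᵢ)/1 − β/2 = 0, so β = Σxᵢyᵢ / (Σxᵢ² + σ²/τ²).
Σxᵢyᵢ = 2·11 + 1·1 + 2·11 = 45; Σxᵢ² = 9; σ²/τ² = 0.5.
β̂_MAP = 45 / (9 + 0.5) = 45/9.5 ≈ 4.737.

β̂_MAP = 4.737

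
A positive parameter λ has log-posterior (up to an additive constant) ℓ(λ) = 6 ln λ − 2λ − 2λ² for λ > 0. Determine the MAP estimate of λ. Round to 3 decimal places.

ℓ'(λ) = 6/λ − 2 − 4λ. Setting this to zero and multiplying by λ: 4λ² + 2λ − 6 = 0.
λ = (−2 + √(2² + 4·4·6)) / (2·4) = (−2 + √100) / 8 = (−2 + 10)/8 = 1.
ℓ''(λ) = −6/λ² − 4 < 0, confirming a maximum.

λ̂_MAP = 1.000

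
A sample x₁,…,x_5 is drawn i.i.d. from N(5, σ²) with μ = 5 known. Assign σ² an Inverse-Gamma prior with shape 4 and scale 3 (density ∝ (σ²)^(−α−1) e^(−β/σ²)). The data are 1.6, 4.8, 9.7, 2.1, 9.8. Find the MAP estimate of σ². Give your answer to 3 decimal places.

σ̂²_MAP = 4.743

Sum of squared deviations about the known mean: SS = (1.6−5)² + (4.8−5)² + (9.7−5)² + (2.1−5)² + (9.8−5)² = 65.14.
The Normal likelihood contributes (σ²)^(−n/2) exp(−SS/(2σ²)), so the posterior is Inverse-Gamma(α + n/2, β + SS/2) = Inverse-Gamma(6.5, 35.57).
The mode of Inverse-Gamma(a, b) is b/(a+1) = 35.57/7.5 ≈ 4.743.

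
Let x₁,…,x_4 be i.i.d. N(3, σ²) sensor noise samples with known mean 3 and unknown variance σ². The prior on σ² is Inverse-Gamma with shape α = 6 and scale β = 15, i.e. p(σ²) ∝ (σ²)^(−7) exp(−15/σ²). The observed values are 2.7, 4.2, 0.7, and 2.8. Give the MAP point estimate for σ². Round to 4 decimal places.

σ̂²_MAP = 2.0478

Sum of squared deviations about the known mean: SS = (2.7−3)² + (4.2−3)² + (0.7−3)² + (2.8−3)² = 6.86.
The Normal likelihood contributes (σ²)^(−n/2) exp(−SS/(2σ²)), so the posterior is Inverse-Gamma(α + n/2, β + SS/2) = Inverse-Gamma(8, 18.43).
The mode of Inverse-Gamma(a, b) is b/(a+1) = 18.43/9 ≈ 2.0478.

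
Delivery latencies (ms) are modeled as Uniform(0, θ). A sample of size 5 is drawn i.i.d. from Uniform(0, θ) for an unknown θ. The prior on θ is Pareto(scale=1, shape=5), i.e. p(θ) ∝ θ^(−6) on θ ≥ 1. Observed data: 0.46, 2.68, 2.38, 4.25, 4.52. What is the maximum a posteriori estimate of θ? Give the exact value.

The Uniform(0, θ) likelihood is θ^(−n) for θ ≥ max(xᵢ), zero otherwise. Here max(xᵢ) = 4.52.
Posterior ∝ θ^(−6) · θ^(−5) = θ^(−11) on θ ≥ max(1, 4.52) = 4.52.
This density is strictly decreasing in θ, so the posterior mode lies at the lower boundary of the support.

θ̂_MAP = 4.52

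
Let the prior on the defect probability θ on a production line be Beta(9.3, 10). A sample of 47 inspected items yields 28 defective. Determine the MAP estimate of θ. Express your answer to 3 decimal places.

θ̂_MAP = 0.565

Prior: Beta(9.3, 10).
Data: 28 successes in 47 trials. The binomial likelihood contributes θ^28(1−θ)^19, so the posterior is Beta(9.3+28, 10+19) = Beta(37.3, 29).
For Beta(a, b) with a, b > 1 the mode is (a−1)/(a+b−2) = 36.3/64.3 ≈ 0.565.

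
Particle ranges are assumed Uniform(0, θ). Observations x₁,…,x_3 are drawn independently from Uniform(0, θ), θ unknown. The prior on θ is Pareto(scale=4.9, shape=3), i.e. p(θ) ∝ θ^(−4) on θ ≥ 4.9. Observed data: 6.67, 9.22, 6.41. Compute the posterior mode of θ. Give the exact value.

The Uniform(0, θ) likelihood is θ^(−n) for θ ≥ max(xᵢ), zero otherwise. Here max(xᵢ) = 9.22.
Posterior ∝ θ^(−4) · θ^(−3) = θ^(−7) on θ ≥ max(4.9, 9.22) = 9.22.
This density is strictly decreasing in θ, so the posterior mode lies at the lower boundary of the support.

θ̂_MAP = 9.22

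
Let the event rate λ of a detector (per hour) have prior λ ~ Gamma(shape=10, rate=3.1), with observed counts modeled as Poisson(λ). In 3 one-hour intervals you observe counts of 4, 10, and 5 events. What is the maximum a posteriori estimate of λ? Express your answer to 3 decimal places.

Σxᵢ = 4+10+5 = 19, with n = 3.
Posterior ∝ λ^9e^(−3.1λ) · λ^19e^(−3λ) = λ^28e^(−6.1λ), i.e. Gamma(shape=29, rate=6.1).
The mode of a Gamma(a, b) with a ≥ 1 (shape–rate) is (a−1)/b = 28/6.1 ≈ 4.590.

λ̂_MAP = 4.590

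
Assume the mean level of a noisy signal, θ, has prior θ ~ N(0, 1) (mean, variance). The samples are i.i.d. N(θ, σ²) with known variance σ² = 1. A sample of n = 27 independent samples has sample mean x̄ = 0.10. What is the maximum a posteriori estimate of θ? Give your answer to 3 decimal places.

θ̂_MAP = 0.096

n = 27, x̄ = 0.10.
For a Normal prior and Normal likelihood with known variance, the posterior is Normal; its mode equals its mean, the precision-weighted average.
Prior precision 1/σ₀² = 1/1 = 1; data precision n/σ² = 27/1 = 27.
θ̂ = (1·0 + 27·0.1) / (1 + 27) = 2.7/28 = 27/280 ≈ 0.096.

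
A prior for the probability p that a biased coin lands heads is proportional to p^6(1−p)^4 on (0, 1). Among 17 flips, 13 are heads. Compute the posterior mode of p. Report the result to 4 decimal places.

p̂_MAP = 0.7037

The prior density ∝ p^6(1−p)^4 is the kernel of Beta(7, 5).
Data: 13 successes in 17 trials. The binomial likelihood contributes p^13(1−p)^4, so the posterior is Beta(7+13, 5+4) = Beta(20, 9).
For Beta(a, b) with a, b > 1 the mode is (a−1)/(a+b−2) = 19/27 ≈ 0.7037.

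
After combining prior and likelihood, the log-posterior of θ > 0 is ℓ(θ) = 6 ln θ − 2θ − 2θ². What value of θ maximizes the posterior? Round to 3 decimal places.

θ̂_MAP = 1.000

ℓ'(θ) = 6/θ − 2 − 4θ. Setting this to zero and multiplying by θ: 4θ² + 2θ − 6 = 0.
θ = (−2 + √(2² + 4·4·6)) / (2·4) = (−2 + √100) / 8 = (−2 + 10)/8 = 1.
ℓ''(θ) = −6/θ² − 4 < 0, confirming a maximum.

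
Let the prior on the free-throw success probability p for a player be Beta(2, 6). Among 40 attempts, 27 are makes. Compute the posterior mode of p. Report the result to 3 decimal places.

Prior: Beta(2, 6).
Data: 27 successes in 40 trials. The binomial likelihood contributes p^27(1−p)^13, so the posterior is Beta(2+27, 6+13) = Beta(29, 19).
For Beta(a, b) with a, b > 1 the mode is (a−1)/(a+b−2) = 28/46 ≈ 0.609.

p̂_MAP = 0.609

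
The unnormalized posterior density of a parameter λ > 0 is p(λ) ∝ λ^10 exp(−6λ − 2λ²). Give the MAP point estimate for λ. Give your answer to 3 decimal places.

ℓ'(λ) = 10/λ − 6 − 4λ. Setting this to zero and multiplying by λ: 4λ² + 6λ − 10 = 0.
λ = (−6 + √(6² + 4·4·10)) / (2·4) = (−6 + √196) / 8 = (−6 + 14)/8 = 1.
ℓ''(λ) = −10/λ² − 4 < 0, confirming a maximum.

λ̂_MAP = 1.000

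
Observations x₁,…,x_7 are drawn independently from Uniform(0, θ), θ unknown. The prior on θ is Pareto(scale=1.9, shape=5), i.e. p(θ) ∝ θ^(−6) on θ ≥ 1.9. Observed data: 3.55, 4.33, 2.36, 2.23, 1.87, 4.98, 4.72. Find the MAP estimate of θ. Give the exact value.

The Uniform(0, θ) likelihood is θ^(−n) for θ ≥ max(xᵢ), zero otherwise. Here max(xᵢ) = 4.98.
Posterior ∝ θ^(−6) · θ^(−7) = θ^(−13) on θ ≥ max(1.9, 4.98) = 4.98.
This density is strictly decreasing in θ, so the posterior mode lies at the lower boundary of the support.

θ̂_MAP = 4.98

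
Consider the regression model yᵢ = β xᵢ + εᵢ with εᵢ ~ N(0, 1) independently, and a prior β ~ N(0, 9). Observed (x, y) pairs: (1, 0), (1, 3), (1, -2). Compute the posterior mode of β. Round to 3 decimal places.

β̂_MAP = 0.321

log p(β | y) = −Σ(yᵢ − βxᵢ)²/(2·1) − β²/(2·9) + const.
Setting the derivative to zero: Σxᵢ(yᵢ − βxᵢ)/1 − β/9 = 0, so β = Σxᵢyᵢ / (Σxᵢ² + σ²/τ²).
Σxᵢyᵢ = 1·0 + 1·3 + 1·(-2) = 1; Σxᵢ² = 3; σ²/τ² = 1/9.
β̂_MAP = 1 / (3 + 1/9) = 1/(28/9) = 9/28 ≈ 0.321.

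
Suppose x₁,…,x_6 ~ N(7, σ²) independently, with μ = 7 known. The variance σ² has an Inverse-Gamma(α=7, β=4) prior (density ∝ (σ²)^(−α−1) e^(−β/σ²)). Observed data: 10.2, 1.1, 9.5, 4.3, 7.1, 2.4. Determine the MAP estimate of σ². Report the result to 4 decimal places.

σ̂²_MAP = 3.9891

Sum of squared deviations about the known mean: SS = (10.2−7)² + (1.1−7)² + (9.5−7)² + (4.3−7)² + (7.1−7)² + (2.4−7)² = 79.76.
The Normal likelihood contributes (σ²)^(−n/2) exp(−SS/(2σ²)), so the posterior is Inverse-Gamma(α + n/2, β + SS/2) = Inverse-Gamma(10, 43.88).
The mode of Inverse-Gamma(a, b) is b/(a+1) = 43.88/11 ≈ 3.9891.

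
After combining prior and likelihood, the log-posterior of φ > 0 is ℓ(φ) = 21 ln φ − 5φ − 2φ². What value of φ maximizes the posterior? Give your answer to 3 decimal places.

ℓ'(φ) = 21/φ − 5 − 4φ. Setting this to zero and multiplying by φ: 4φ² + 5φ − 21 = 0.
φ = (−5 + √(5² + 4·4·21)) / (2·4) = (−5 + √361) / 8 = (−5 + 19)/8 = 7/4.
ℓ''(φ) = −21/φ² − 4 < 0, confirming a maximum.

φ̂_MAP = 1.750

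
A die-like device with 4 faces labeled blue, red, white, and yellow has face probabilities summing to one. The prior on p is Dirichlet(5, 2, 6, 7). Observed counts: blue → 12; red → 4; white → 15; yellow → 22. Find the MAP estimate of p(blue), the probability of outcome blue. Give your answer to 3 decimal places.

The posterior is Dirichlet(αᵢ + nᵢ) = Dirichlet(17, 6, 21, 29).
For a Dirichlet(a₁,…,a_K) with all aᵢ > 1, the mode has j-th component (aⱼ − 1)/(Σaᵢ − K).
Here Σaᵢ = 73 and K = 4, so p(blue) = (17 − 1)/(73 − 4) = 16/69 ≈ 0.232.

MAP estimate of p(blue) = 0.232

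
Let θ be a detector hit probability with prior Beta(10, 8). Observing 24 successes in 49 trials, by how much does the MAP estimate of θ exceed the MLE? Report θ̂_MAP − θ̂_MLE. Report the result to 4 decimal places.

MAP − MLE = 0.0179

Posterior is Beta(34, 33); MAP = (34−1)/(67−2) = 33/65 ≈ 0.50769.
MLE ignores the prior: θ̂_MLE = k/n = 24/49 ≈ 0.48980.
Difference = 33/65 − 24/49 = 57/3185 ≈ 0.0179.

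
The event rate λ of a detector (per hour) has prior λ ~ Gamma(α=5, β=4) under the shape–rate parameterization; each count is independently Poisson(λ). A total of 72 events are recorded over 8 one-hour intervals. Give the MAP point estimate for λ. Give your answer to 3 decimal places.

Σxᵢ = 72, n = 8.
Posterior ∝ λ^4e^(−4λ) · λ^72e^(−8λ) = λ^76e^(−12λ), i.e. Gamma(shape=77, rate=12).
The mode of a Gamma(a, b) with a ≥ 1 (shape–rate) is (a−1)/b = 76/12 ≈ 6.333.

λ̂_MAP = 6.333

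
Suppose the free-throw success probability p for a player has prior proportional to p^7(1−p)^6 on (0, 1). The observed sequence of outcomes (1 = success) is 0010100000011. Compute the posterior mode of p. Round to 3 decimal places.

p̂_MAP = 0.423

The prior density ∝ p^7(1−p)^6 is the kernel of Beta(8, 7).
Data: 4 successes in 13 trials (from the sequence). The binomial likelihood contributes p^4(1−p)^9, so the posterior is Beta(8+4, 7+9) = Beta(12, 16).
For Beta(a, b) with a, b > 1 the mode is (a−1)/(a+b−2) = 11/26 ≈ 0.423.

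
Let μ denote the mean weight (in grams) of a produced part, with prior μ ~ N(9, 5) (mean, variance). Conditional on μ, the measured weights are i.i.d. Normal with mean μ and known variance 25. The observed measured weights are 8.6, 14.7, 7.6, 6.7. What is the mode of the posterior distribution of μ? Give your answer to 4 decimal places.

μ̂_MAP = 9.1778

n = 4; x̄ = (8.6 + 14.7 + 7.6 + 6.7)/4 = 37.6/4 = 9.4.
For a Normal prior and Normal likelihood with known variance, the posterior is Normal; its mode equals its mean, the precision-weighted average.
Prior precision 1/σ₀² = 1/5 = 0.2; data precision n/σ² = 4/25 = 0.16.
μ̂ = (0.2·9 + 0.16·9.4) / (0.2 + 0.16) = 3.304/0.36 = 413/45 ≈ 9.1778.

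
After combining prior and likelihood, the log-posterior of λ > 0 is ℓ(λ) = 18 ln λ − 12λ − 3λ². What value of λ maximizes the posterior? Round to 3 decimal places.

λ̂_MAP = 1.000

ℓ'(λ) = 18/λ − 12 − 6λ. Setting this to zero and multiplying by λ: 6λ² + 12λ − 18 = 0.
λ = (−12 + √(12² + 4·6·18)) / (2·6) = (−12 + √576) / 12 = (−12 + 24)/12 = 1.
ℓ''(λ) = −18/λ² − 6 < 0, confirming a maximum.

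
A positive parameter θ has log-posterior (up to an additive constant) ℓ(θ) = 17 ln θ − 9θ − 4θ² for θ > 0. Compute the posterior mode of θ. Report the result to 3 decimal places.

θ̂_MAP = 1.000

ℓ'(θ) = 17/θ − 9 − 8θ. Setting this to zero and multiplying by θ: 8θ² + 9θ − 17 = 0.
θ = (−9 + √(9² + 4·8·17)) / (2·8) = (−9 + √625) / 16 = (−9 + 25)/16 = 1.
ℓ''(θ) = −17/θ² − 8 < 0, confirming a maximum.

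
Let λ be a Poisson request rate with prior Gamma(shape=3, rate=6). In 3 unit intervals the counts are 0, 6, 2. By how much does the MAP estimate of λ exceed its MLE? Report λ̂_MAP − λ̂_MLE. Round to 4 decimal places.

MAP − MLE = -1.5556

Σxᵢ = 8. Posterior is Gamma(11, 9); MAP = (11−1)/9 = 10/9 ≈ 1.11111.
MLE = x̄ = 8/3 ≈ 2.66667.
Difference = 10/9 − 8/3 = -14/9 ≈ -1.5556.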